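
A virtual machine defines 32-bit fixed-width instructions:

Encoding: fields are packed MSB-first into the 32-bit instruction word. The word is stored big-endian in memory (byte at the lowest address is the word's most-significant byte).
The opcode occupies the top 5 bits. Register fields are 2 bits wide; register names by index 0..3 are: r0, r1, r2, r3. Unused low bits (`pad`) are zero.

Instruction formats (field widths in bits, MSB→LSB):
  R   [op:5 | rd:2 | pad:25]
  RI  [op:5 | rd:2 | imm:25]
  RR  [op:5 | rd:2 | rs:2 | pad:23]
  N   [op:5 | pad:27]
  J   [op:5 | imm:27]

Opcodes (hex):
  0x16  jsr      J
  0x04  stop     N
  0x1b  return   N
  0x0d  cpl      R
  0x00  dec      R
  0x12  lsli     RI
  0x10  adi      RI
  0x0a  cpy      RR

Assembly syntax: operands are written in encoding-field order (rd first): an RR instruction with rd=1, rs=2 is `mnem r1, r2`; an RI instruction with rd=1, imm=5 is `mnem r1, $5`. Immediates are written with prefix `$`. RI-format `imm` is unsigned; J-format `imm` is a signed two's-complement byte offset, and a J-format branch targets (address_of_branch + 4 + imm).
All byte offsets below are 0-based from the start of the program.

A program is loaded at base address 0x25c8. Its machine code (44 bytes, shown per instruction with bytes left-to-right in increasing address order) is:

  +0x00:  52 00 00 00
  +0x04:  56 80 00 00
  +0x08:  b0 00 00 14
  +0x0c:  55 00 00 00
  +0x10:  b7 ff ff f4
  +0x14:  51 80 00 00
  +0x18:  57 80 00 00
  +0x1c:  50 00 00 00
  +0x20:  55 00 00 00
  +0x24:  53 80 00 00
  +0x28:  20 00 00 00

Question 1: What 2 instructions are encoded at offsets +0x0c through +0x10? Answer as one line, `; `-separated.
@+0c  big-endian(55 00 00 00) = 0x55000000
  op=0x55000000>>27=0xa ⇒ cpy (RR)
  rd: (w>>25)&0x3=0x2 → r2
  rs: (w>>23)&0x3=0x2 → r2
@+10  big-endian(b7 ff ff f4) = 0xb7fffff4
  op=0xb7fffff4>>27=0x16 ⇒ jsr (J)
  imm: (w>>0)&0x7ffffff=0x7fffff4 (s27→-12) → $-12

cpy r2, r2; jsr $-12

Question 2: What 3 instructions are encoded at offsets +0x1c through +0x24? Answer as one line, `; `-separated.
cpy r0, r0; cpy r2, r2; cpy r1, r3

[1c] 50 00 00 00 → 0x50000000
  opcode bits[31:27]=0xa: cpy/RR
  rd: (w>>25)&0x3=0x0 → r0
  rs: (w>>23)&0x3=0x0 → r0
[20] 55 00 00 00 → 0x55000000
  opcode bits[31:27]=0xa: cpy/RR
  rd: (w>>25)&0x3=0x2 → r2
  rs: (w>>23)&0x3=0x2 → r2
[24] 53 80 00 00 → 0x53800000
  opcode bits[31:27]=0xa: cpy/RR
  rd: (w>>25)&0x3=0x1 → r1
  rs: (w>>23)&0x3=0x3 → r3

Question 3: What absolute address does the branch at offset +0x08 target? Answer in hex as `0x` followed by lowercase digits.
0x25e8

off 0x08: read b0 00 00 14 as big → 0xb0000014
  op=0xb0000014>>27=0x16 ⇒ jsr (J)
  imm: (w>>0)&0x7ffffff=0x14 → $20
  target = base 0x25c8 + off 0x08 + 4 + imm 20 = 0x25e8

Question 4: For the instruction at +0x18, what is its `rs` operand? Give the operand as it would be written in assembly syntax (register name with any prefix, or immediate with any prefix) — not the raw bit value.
+0x18: 57 80 00 00 ⇒ word 0x57800000 (big)
  top 5b → 0xa → cpy [RR]
  [26:25] rd=3 = r3
  [24:23] rs=3 = r3

r3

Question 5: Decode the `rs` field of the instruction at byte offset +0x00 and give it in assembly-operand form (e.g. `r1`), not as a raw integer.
@+00  big-endian(52 00 00 00) = 0x52000000
  opcode bits[31:27]=0xa: cpy/RR
  [26:25] rd=1 = r1
  [24:23] rs=0 = r0

r0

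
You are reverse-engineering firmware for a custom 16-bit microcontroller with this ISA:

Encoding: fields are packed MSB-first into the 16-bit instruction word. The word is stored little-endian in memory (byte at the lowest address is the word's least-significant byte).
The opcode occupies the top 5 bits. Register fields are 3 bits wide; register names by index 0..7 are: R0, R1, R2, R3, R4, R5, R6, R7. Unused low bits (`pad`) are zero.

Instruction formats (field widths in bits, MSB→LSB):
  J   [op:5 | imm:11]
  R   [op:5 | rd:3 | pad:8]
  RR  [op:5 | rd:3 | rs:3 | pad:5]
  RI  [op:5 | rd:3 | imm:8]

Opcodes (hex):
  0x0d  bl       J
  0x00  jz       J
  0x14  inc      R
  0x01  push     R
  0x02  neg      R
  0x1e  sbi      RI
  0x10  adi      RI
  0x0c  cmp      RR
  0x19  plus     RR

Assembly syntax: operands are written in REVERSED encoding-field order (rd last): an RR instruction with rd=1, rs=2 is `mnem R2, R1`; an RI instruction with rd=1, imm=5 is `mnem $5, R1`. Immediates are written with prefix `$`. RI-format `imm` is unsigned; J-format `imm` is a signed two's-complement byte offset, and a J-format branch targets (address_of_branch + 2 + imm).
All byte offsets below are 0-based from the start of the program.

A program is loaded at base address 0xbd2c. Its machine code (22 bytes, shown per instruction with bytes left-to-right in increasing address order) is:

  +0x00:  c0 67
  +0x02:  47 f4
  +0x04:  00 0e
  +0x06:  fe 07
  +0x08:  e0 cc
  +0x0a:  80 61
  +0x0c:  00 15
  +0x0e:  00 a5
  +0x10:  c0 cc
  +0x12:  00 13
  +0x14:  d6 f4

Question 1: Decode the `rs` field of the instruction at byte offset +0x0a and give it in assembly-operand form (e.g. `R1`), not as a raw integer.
off 0x0a: read 80 61 as little → 0x6180
  op=0x6180>>11=0xc ⇒ cmp (RR)
  [10:8] rd=1 = R1
  [7:5] rs=4 = R4

R4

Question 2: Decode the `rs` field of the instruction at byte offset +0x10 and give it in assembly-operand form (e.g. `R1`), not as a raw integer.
R6

@+10  little-endian(c0 cc) = 0xccc0
  opcode bits[15:11]=0x19: plus/RR
  rd@[10:8]=0x4 ⇒ R4
  rs@[7:5]=0x6 ⇒ R6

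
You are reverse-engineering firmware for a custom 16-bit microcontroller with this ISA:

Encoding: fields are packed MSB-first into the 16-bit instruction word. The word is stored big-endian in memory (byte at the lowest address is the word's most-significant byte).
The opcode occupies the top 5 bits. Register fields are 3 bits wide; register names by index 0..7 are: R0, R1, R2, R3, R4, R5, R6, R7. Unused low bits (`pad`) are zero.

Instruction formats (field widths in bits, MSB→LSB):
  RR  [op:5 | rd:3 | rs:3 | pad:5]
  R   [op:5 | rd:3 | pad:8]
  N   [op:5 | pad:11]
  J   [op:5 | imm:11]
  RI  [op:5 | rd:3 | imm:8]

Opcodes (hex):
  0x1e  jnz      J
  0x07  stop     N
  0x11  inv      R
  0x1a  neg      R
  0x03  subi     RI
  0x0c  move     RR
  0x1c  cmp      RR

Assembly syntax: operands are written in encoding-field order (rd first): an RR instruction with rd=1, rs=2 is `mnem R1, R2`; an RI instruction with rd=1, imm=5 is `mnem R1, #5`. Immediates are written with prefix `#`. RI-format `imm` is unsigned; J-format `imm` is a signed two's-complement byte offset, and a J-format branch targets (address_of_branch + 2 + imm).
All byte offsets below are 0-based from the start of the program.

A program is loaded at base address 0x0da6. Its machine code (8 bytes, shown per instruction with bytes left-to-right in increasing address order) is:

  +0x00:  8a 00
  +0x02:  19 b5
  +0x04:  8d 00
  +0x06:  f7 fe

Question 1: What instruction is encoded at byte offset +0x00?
[00] 8a 00 → 0x8a00
  op=0x8a00>>11=0x11 ⇒ inv (R)
  rd: (w>>8)&0x7=0x2 → R2

inv R2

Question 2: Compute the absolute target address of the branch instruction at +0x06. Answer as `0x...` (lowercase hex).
+0x06: f7 fe ⇒ word 0xf7fe (big)
  top 5b → 0x1e → jnz [J]
  [10:0] imm=2046 (s11→-2) = #-2
  target = base 0x0da6 + off 0x06 + 2 + imm -2 = 0x0dac

0x0dac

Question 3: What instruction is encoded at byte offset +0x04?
+0x04: 8d 00 ⇒ word 0x8d00 (big)
  opcode bits[15:11]=0x11: inv/R
  rd@[10:8]=0x5 ⇒ R5

inv R5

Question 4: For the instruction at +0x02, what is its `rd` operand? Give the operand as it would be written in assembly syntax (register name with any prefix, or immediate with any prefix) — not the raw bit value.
[02] 19 b5 → 0x19b5
  top 5b → 0x3 → subi [RI]
  [10:8] rd=1 = R1
  [7:0] imm=181 = #181

R1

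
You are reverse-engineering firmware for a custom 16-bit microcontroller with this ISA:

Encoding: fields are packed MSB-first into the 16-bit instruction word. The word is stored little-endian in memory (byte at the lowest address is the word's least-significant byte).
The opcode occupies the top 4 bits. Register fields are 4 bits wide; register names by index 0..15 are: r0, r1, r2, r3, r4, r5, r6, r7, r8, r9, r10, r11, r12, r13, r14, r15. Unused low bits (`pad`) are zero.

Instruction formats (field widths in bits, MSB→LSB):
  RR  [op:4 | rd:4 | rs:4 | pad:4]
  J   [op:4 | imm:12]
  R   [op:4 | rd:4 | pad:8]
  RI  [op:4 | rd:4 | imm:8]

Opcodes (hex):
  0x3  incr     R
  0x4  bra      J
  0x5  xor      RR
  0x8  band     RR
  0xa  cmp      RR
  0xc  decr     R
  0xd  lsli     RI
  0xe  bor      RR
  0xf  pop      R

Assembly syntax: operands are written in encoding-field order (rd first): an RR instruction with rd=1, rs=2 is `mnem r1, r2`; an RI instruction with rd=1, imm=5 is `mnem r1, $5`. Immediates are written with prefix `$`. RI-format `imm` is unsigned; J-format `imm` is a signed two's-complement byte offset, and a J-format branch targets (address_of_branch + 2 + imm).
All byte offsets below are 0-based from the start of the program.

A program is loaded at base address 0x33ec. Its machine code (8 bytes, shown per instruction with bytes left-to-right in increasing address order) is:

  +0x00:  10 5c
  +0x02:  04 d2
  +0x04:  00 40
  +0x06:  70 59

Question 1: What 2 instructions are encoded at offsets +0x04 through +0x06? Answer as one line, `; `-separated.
bra $0; xor r9, r7

off 0x04: read 00 40 as little → 0x4000
  top 4b → 0x4 → bra [J]
  imm: (w>>0)&0xfff=0x0 → $0
off 0x06: read 70 59 as little → 0x5970
  top 4b → 0x5 → xor [RR]
  rd: (w>>8)&0xf=0x9 → r9
  rs: (w>>4)&0xf=0x7 → r7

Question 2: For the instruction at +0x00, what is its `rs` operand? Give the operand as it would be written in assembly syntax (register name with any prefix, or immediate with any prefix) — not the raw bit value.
[00] 10 5c → 0x5c10
  op=0x5c10>>12=0x5 ⇒ xor (RR)
  rd: (w>>8)&0xf=0xc → r12
  rs: (w>>4)&0xf=0x1 → r1

r1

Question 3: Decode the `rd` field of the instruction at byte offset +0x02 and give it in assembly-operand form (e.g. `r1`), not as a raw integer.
r2

[02] 04 d2 → 0xd204
  opcode bits[15:12]=0xd: lsli/RI
  [11:8] rd=2 = r2
  [7:0] imm=4 = $4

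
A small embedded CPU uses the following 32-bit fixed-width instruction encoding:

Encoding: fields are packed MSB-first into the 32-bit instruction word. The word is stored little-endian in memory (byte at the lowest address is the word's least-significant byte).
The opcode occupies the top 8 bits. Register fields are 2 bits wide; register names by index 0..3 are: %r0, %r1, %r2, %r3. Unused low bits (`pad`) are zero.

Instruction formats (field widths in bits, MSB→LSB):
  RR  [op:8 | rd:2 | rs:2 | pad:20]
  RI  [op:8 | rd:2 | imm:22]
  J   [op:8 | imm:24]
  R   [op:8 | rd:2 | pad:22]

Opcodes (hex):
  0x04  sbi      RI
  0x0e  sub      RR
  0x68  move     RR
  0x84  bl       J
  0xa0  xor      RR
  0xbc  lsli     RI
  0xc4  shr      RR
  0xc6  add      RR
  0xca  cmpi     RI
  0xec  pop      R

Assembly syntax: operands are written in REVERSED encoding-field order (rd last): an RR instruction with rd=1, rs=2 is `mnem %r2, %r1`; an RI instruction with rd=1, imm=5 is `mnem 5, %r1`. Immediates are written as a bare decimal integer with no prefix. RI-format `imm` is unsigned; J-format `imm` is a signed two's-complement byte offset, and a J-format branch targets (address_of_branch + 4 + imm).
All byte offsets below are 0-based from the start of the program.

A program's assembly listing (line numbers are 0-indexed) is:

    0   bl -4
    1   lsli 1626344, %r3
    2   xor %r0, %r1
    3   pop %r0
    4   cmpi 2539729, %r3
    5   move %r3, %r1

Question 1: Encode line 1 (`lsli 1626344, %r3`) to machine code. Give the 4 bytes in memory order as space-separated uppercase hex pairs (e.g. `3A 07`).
E8 D0 D8 BC

line 1 (lsli): pack op=0xbc:8|rd=3:2|imm=1626344:22 = 0xbcd8d0e8; little→ e8 d0 d8 bc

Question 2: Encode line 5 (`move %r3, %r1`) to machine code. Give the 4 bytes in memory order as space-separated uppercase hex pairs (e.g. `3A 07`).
00 00 70 68

line 5 (move): pack op=0x68:8|rd=1:2|rs=3:2|pad=0:20 = 0x68700000; little→ 00 00 70 68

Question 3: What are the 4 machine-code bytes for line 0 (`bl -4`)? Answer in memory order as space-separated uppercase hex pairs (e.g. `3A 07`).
L0: bl op=0x84:8|imm=-4:24 ⇒ 0x84fffffc ⇒ little fc ff ff 84

FC FF FF 84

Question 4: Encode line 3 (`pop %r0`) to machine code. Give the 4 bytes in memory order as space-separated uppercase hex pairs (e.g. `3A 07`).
00 00 00 EC

3. pop fields op=0xec:8|rd=0:2|pad=0:22 → word ec000000h → 00 00 00 ec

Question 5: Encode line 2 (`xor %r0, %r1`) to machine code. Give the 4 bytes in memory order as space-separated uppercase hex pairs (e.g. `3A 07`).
L2: xor op=0xa0:8|rd=1:2|rs=0:2|pad=0:20 ⇒ 0xa0400000 ⇒ little 00 00 40 a0

00 00 40 A0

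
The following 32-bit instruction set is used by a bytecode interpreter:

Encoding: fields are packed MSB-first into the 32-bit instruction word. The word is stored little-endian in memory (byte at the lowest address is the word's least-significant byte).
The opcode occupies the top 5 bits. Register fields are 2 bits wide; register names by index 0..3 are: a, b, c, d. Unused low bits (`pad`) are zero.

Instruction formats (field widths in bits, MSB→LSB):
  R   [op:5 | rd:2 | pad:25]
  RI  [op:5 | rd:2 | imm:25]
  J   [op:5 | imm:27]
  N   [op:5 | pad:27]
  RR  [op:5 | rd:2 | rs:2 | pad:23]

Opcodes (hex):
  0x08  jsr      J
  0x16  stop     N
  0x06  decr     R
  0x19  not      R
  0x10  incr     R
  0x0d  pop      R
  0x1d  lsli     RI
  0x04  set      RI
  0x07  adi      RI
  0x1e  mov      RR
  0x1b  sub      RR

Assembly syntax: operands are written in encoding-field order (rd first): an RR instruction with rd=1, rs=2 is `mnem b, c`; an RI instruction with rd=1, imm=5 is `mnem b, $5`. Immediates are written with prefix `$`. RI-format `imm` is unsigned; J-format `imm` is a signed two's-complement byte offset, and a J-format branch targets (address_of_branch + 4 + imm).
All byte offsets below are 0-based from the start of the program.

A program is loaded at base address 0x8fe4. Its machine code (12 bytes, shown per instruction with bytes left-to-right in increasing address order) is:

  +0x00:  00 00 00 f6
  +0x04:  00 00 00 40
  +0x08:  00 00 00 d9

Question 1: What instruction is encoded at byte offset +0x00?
mov d, a

@+00  little-endian(00 00 00 f6) = 0xf6000000
  opcode bits[31:27]=0x1e: mov/RR
  rd: (w>>25)&0x3=0x3 → d
  rs: (w>>23)&0x3=0x0 → a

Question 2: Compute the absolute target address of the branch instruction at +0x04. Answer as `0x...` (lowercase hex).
0x8fec

+0x04: 00 00 00 40 ⇒ word 0x40000000 (little)
  opcode bits[31:27]=0x8: jsr/J
  imm@[26:0]=0x0 ⇒ $0
  target = base 0x8fe4 + off 0x04 + 4 + imm 0 = 0x8fec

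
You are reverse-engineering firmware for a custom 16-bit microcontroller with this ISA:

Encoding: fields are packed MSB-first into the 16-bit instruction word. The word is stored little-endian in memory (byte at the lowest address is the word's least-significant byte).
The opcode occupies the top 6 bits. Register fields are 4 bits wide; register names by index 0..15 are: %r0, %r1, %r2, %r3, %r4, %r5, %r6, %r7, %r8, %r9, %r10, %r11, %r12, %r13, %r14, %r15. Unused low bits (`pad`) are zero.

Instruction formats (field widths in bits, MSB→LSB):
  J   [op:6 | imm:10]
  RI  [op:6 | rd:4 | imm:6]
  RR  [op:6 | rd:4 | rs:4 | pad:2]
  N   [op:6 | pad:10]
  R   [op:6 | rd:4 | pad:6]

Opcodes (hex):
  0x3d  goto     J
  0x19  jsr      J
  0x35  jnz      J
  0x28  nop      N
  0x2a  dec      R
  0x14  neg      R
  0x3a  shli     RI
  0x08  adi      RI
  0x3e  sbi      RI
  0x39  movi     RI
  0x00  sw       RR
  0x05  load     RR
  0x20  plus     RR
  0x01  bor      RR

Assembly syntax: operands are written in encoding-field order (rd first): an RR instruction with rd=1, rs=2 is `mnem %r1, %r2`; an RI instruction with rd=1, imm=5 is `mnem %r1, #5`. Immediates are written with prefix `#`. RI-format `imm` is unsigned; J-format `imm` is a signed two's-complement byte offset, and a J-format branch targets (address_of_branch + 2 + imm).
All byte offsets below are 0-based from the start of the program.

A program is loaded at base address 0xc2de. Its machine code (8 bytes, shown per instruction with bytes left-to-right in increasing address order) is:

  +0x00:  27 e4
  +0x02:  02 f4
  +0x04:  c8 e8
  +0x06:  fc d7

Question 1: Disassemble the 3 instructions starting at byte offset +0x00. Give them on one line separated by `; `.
@+00  little-endian(27 e4) = 0xe427
  top 6b → 0x39 → movi [RI]
  rd: (w>>6)&0xf=0x0 → %r0
  imm: (w>>0)&0x3f=0x27 → #39
@+02  little-endian(02 f4) = 0xf402
  top 6b → 0x3d → goto [J]
  imm: (w>>0)&0x3ff=0x2 → #2
@+04  little-endian(c8 e8) = 0xe8c8
  top 6b → 0x3a → shli [RI]
  rd: (w>>6)&0xf=0x3 → %r3
  imm: (w>>0)&0x3f=0x8 → #8

movi %r0, #39; goto #2; shli %r3, #8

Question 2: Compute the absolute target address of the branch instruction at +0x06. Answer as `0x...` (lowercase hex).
0xc2e2

+0x06: fc d7 ⇒ word 0xd7fc (little)
  opcode bits[15:10]=0x35: jnz/J
  imm@[9:0]=0x3fc (s10→-4) ⇒ #-4
  target = base 0xc2de + off 0x06 + 2 + imm -4 = 0xc2e2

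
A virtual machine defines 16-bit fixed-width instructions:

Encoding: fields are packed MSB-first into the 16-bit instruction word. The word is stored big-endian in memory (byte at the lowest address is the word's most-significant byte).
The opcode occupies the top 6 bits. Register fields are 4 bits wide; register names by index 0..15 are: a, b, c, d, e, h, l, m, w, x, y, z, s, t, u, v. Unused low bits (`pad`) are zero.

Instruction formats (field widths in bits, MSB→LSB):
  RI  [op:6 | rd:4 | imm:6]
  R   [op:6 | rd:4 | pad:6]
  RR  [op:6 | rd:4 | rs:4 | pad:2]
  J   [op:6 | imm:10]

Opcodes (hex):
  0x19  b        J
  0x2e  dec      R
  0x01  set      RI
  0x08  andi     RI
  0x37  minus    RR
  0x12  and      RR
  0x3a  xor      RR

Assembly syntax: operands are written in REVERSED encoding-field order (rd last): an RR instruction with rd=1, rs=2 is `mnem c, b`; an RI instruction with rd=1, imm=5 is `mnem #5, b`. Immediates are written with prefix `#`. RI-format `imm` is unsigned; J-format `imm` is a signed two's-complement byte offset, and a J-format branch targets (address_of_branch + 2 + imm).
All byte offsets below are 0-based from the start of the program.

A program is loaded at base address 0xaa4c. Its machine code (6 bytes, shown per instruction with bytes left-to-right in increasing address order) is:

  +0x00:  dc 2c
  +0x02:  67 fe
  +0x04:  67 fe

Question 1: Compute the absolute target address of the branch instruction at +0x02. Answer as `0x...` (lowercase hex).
0xaa4e

[02] 67 fe → 0x67fe
  top 6b → 0x19 → b [J]
  imm: (w>>0)&0x3ff=0x3fe (s10→-2) → #-2
  target = base 0xaa4c + off 0x02 + 2 + imm -2 = 0xaa4e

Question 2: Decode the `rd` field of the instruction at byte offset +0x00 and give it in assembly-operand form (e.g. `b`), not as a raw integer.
a

@+00  big-endian(dc 2c) = 0xdc2c
  opcode bits[15:10]=0x37: minus/RR
  rd: (w>>6)&0xf=0x0 → a
  rs: (w>>2)&0xf=0xb → z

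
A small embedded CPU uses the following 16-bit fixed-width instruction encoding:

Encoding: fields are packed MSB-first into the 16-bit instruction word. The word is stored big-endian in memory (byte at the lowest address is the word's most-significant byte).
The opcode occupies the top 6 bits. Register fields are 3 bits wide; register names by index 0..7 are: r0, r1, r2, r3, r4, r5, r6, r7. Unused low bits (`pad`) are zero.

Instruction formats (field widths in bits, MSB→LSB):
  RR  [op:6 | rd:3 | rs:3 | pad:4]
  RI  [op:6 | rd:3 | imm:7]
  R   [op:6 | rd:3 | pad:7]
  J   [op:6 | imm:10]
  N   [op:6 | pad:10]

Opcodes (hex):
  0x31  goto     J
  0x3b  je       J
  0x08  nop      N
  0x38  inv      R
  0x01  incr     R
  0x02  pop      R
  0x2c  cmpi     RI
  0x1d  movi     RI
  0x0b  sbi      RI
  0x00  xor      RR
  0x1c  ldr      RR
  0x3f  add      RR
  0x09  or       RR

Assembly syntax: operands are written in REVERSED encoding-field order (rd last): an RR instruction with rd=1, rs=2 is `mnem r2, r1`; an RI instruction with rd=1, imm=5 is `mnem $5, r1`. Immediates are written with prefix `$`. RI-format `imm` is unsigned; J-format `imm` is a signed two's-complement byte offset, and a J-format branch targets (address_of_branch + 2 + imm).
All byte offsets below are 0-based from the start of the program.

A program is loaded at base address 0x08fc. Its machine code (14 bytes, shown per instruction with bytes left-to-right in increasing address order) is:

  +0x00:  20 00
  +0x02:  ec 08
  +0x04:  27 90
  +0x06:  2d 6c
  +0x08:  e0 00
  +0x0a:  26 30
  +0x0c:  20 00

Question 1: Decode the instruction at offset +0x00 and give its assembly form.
[00] 20 00 → 0x2000
  top 6b → 0x8 → nop [N]

nop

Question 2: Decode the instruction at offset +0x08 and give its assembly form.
[08] e0 00 → 0xe000
  op=0xe000>>10=0x38 ⇒ inv (R)
  rd: (w>>7)&0x7=0x0 → r0

inv r0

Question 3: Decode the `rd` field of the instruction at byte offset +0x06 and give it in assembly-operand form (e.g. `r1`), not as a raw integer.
+0x06: 2d 6c ⇒ word 0x2d6c (big)
  op=0x2d6c>>10=0xb ⇒ sbi (RI)
  [9:7] rd=2 = r2
  [6:0] imm=108 = $108

r2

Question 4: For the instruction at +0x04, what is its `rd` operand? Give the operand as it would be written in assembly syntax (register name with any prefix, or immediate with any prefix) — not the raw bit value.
@+04  big-endian(27 90) = 0x2790
  op=0x2790>>10=0x9 ⇒ or (RR)
  [9:7] rd=7 = r7
  [6:4] rs=1 = r1

r7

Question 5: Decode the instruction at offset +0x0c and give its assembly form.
nop

@+0c  big-endian(20 00) = 0x2000
  opcode bits[15:10]=0x8: nop/N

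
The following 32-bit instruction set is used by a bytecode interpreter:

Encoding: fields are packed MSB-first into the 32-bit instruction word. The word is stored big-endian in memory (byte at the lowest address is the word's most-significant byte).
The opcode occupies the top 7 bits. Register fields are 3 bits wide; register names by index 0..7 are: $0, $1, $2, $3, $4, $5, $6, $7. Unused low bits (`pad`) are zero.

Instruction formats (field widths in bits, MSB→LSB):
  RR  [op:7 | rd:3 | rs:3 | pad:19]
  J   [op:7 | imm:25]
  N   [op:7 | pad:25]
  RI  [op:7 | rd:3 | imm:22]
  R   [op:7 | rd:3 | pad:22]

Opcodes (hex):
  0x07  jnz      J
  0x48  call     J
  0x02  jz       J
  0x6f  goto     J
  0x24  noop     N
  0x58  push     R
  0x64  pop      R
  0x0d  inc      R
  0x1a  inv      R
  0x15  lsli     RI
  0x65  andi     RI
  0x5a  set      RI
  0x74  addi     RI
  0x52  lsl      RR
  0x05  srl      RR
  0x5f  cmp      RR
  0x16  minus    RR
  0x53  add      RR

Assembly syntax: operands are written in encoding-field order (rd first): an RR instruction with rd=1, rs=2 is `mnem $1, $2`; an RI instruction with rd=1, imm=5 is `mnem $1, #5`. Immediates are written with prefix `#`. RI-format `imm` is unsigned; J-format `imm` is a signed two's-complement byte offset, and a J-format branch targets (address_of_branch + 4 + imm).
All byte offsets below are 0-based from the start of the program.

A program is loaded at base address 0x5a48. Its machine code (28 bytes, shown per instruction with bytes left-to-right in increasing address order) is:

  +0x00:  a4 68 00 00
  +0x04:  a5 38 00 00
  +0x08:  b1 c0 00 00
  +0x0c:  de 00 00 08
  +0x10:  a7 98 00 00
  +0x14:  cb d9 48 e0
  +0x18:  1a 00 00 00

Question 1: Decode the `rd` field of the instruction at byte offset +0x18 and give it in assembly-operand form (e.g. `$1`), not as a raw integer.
$0

[18] 1a 00 00 00 → 0x1a000000
  top 7b → 0xd → inc [R]
  rd@[24:22]=0x0 ⇒ $0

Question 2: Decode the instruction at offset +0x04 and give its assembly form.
lsl $4, $7

off 0x04: read a5 38 00 00 as big → 0xa5380000
  op=0xa5380000>>25=0x52 ⇒ lsl (RR)
  rd@[24:22]=0x4 ⇒ $4
  rs@[21:19]=0x7 ⇒ $7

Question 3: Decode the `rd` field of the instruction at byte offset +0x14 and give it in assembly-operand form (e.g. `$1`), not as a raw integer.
$7

@+14  big-endian(cb d9 48 e0) = 0xcbd948e0
  opcode bits[31:25]=0x65: andi/RI
  rd@[24:22]=0x7 ⇒ $7
  imm@[21:0]=0x1948e0 ⇒ #1657056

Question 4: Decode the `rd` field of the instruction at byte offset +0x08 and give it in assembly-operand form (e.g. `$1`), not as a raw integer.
$7

+0x08: b1 c0 00 00 ⇒ word 0xb1c00000 (big)
  opcode bits[31:25]=0x58: push/R
  rd@[24:22]=0x7 ⇒ $7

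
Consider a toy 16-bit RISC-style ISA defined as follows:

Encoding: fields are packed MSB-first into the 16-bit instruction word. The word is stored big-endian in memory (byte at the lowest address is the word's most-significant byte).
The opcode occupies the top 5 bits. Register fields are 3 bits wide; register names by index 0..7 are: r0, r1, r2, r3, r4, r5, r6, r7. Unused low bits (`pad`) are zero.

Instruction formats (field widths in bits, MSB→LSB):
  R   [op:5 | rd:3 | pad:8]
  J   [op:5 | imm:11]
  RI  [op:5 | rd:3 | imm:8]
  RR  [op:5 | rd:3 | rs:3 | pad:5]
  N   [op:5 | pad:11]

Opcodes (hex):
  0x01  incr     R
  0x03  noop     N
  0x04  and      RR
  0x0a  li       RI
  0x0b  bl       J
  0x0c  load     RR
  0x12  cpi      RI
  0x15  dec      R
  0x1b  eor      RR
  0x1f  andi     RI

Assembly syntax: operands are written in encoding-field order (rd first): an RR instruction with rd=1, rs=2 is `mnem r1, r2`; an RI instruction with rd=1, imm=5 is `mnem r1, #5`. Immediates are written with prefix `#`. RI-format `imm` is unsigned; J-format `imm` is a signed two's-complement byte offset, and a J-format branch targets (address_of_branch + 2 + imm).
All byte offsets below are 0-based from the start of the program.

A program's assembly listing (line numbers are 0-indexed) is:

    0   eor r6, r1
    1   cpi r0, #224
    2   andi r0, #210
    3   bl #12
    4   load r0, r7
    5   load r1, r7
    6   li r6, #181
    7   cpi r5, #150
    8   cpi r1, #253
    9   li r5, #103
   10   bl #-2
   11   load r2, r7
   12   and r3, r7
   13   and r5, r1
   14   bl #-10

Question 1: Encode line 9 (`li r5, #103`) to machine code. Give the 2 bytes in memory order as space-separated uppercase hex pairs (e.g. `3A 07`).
line 9 (li): pack op=0xa:5|rd=5:3|imm=103:8 = 0x5567; big→ 55 67

55 67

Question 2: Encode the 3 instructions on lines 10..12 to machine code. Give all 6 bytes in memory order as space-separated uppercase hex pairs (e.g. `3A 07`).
line 10 (bl): pack op=0xb:5|imm=-2:11 = 0x5ffe; big→ 5f fe
line 11 (load): pack op=0xc:5|rd=2:3|rs=7:3|pad=0:5 = 0x62e0; big→ 62 e0
line 12 (and): pack op=0x4:5|rd=3:3|rs=7:3|pad=0:5 = 0x23e0; big→ 23 e0

5F FE 62 E0 23 E0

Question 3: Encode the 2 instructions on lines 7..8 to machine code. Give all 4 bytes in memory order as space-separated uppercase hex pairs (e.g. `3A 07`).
95 96 91 FD

7. cpi fields op=0x12:5|rd=5:3|imm=150:8 → word 9596h → 95 96
8. cpi fields op=0x12:5|rd=1:3|imm=253:8 → word 91fdh → 91 fd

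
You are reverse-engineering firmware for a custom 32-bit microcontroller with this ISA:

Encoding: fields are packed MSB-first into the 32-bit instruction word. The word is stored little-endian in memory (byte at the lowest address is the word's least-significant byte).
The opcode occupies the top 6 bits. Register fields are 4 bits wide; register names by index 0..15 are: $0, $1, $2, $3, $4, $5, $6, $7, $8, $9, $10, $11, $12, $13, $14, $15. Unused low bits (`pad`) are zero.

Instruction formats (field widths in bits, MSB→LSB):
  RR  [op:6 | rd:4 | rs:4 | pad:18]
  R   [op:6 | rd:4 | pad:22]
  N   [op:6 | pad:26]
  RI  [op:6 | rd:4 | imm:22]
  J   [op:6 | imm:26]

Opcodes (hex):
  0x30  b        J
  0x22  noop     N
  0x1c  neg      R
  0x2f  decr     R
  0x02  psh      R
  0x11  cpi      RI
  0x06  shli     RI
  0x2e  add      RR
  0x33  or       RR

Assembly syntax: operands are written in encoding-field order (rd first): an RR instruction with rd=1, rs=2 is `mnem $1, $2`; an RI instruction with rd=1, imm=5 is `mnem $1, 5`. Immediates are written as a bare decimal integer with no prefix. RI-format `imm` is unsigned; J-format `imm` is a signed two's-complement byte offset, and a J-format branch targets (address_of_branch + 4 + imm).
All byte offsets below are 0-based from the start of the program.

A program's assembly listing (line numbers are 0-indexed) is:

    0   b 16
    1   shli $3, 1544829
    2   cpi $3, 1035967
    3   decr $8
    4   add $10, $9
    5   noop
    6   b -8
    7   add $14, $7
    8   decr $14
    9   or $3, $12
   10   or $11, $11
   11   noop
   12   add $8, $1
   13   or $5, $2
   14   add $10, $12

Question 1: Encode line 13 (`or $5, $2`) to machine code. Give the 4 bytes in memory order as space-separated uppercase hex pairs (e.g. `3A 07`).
13. or fields op=0x33:6|rd=5:4|rs=2:4|pad=0:18 → word cd480000h → 00 00 48 cd

00 00 48 CD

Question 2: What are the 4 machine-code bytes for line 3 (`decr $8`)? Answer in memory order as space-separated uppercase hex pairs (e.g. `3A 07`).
line 3 (decr): pack op=0x2f:6|rd=8:4|pad=0:22 = 0xbe000000; little→ 00 00 00 be

00 00 00 BE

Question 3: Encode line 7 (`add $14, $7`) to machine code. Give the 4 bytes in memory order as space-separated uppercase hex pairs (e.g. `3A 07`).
00 00 9C BB

L7: add op=0x2e:6|rd=14:4|rs=7:4|pad=0:18 ⇒ 0xbb9c0000 ⇒ little 00 00 9c bb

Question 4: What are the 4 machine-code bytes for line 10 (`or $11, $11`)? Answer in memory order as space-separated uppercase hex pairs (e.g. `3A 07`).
00 00 EC CE

10. or fields op=0x33:6|rd=11:4|rs=11:4|pad=0:18 → word ceec0000h → 00 00 ec ce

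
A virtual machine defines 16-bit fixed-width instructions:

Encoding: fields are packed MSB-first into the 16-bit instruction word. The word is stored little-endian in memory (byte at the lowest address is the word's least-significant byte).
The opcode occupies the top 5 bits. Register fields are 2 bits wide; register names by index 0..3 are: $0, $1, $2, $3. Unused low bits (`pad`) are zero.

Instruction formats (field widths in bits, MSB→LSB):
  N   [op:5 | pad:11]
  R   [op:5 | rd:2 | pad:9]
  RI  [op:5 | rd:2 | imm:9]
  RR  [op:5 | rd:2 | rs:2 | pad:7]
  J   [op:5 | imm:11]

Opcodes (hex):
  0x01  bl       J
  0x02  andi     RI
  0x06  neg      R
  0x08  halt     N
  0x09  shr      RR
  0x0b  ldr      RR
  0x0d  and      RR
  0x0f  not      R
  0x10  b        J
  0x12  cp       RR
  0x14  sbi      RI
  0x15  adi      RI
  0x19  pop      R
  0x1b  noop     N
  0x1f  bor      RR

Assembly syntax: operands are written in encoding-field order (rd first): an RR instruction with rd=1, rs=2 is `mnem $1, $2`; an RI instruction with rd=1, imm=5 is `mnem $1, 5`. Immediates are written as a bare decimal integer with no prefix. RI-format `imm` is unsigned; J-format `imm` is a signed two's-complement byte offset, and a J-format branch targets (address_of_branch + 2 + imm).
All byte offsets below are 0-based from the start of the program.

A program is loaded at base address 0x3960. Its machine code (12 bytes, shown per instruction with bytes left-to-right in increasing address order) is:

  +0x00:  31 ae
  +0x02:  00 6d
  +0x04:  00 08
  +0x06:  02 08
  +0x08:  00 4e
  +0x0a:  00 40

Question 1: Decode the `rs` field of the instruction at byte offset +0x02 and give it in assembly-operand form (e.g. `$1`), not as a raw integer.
@+02  little-endian(00 6d) = 0x6d00
  op=0x6d00>>11=0xd ⇒ and (RR)
  rd: (w>>9)&0x3=0x2 → $2
  rs: (w>>7)&0x3=0x2 → $2

$2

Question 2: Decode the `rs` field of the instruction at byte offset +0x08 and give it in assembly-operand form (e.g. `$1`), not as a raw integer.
[08] 00 4e → 0x4e00
  top 5b → 0x9 → shr [RR]
  rd@[10:9]=0x3 ⇒ $3
  rs@[8:7]=0x0 ⇒ $0

$0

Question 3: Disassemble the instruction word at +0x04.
@+04  little-endian(00 08) = 0x0800
  opcode bits[15:11]=0x1: bl/J
  imm@[10:0]=0x0 ⇒ 0

bl 0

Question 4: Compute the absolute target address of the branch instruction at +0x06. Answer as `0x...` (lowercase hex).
[06] 02 08 → 0x0802
  opcode bits[15:11]=0x1: bl/J
  imm: (w>>0)&0x7ff=0x2 → 2
  target = base 0x3960 + off 0x06 + 2 + imm 2 = 0x396a

0x396a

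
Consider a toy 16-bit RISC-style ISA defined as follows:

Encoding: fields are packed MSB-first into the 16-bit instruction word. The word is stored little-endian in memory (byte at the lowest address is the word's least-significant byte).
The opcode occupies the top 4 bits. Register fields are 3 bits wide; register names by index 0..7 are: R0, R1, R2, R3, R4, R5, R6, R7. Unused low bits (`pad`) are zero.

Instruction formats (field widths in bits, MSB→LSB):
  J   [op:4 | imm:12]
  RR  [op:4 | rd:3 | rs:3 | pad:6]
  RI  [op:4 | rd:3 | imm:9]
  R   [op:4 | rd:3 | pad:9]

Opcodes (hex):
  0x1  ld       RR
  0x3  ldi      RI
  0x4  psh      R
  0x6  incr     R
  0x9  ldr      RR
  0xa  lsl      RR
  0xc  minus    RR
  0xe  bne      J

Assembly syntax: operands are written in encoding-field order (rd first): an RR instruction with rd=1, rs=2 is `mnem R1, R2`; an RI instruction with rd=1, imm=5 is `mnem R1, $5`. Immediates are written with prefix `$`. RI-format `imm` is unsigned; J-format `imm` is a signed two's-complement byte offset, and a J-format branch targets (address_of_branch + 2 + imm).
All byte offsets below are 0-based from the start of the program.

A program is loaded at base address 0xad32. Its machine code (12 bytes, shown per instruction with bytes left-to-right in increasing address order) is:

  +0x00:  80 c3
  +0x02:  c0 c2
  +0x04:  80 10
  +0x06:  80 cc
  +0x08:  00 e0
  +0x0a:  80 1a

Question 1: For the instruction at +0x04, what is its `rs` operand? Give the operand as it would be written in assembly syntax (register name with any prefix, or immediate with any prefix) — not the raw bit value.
[04] 80 10 → 0x1080
  top 4b → 0x1 → ld [RR]
  [11:9] rd=0 = R0
  [8:6] rs=2 = R2

R2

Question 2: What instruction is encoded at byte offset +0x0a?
[0a] 80 1a → 0x1a80
  opcode bits[15:12]=0x1: ld/RR
  rd@[11:9]=0x5 ⇒ R5
  rs@[8:6]=0x2 ⇒ R2

ld R5, R2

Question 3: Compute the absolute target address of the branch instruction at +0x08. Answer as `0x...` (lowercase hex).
off 0x08: read 00 e0 as little → 0xe000
  opcode bits[15:12]=0xe: bne/J
  imm: (w>>0)&0xfff=0x0 → $0
  target = base 0xad32 + off 0x08 + 2 + imm 0 = 0xad3c

0xad3c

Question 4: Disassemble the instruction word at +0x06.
minus R6, R2

[06] 80 cc → 0xcc80
  opcode bits[15:12]=0xc: minus/RR
  rd: (w>>9)&0x7=0x6 → R6
  rs: (w>>6)&0x7=0x2 → R2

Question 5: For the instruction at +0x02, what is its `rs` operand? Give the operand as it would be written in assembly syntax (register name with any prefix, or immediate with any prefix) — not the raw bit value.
R3

@+02  little-endian(c0 c2) = 0xc2c0
  op=0xc2c0>>12=0xc ⇒ minus (RR)
  [11:9] rd=1 = R1
  [8:6] rs=3 = R3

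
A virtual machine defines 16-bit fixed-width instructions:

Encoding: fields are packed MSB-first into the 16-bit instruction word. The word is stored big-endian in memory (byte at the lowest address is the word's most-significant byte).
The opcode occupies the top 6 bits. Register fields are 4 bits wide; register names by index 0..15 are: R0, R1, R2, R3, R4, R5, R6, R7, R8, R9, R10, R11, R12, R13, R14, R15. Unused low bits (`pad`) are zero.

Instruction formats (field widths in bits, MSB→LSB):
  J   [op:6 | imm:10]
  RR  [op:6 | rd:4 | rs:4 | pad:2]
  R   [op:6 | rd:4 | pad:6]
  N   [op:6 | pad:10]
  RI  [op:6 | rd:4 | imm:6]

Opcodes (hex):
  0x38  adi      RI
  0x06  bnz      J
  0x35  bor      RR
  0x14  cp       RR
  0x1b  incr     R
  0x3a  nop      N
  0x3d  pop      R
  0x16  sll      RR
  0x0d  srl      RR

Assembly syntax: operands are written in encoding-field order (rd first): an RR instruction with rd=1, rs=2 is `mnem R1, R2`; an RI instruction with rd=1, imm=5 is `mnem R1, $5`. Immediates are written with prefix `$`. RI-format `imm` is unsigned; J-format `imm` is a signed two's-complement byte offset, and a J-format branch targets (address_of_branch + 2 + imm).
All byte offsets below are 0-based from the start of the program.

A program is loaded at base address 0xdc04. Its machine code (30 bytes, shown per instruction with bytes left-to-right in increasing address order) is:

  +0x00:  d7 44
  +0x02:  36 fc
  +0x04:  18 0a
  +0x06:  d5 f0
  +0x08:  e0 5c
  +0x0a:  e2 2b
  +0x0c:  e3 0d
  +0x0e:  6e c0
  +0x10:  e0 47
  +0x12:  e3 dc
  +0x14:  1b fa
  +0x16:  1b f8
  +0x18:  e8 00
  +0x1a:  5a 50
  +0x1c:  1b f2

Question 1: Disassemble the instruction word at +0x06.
bor R7, R12

off 0x06: read d5 f0 as big → 0xd5f0
  top 6b → 0x35 → bor [RR]
  [9:6] rd=7 = R7
  [5:2] rs=12 = R12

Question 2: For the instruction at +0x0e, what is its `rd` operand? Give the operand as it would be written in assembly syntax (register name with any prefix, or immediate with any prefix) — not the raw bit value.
off 0x0e: read 6e c0 as big → 0x6ec0
  opcode bits[15:10]=0x1b: incr/R
  [9:6] rd=11 = R11

R11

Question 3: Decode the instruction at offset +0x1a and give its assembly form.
sll R9, R4

[1a] 5a 50 → 0x5a50
  opcode bits[15:10]=0x16: sll/RR
  rd@[9:6]=0x9 ⇒ R9
  rs@[5:2]=0x4 ⇒ R4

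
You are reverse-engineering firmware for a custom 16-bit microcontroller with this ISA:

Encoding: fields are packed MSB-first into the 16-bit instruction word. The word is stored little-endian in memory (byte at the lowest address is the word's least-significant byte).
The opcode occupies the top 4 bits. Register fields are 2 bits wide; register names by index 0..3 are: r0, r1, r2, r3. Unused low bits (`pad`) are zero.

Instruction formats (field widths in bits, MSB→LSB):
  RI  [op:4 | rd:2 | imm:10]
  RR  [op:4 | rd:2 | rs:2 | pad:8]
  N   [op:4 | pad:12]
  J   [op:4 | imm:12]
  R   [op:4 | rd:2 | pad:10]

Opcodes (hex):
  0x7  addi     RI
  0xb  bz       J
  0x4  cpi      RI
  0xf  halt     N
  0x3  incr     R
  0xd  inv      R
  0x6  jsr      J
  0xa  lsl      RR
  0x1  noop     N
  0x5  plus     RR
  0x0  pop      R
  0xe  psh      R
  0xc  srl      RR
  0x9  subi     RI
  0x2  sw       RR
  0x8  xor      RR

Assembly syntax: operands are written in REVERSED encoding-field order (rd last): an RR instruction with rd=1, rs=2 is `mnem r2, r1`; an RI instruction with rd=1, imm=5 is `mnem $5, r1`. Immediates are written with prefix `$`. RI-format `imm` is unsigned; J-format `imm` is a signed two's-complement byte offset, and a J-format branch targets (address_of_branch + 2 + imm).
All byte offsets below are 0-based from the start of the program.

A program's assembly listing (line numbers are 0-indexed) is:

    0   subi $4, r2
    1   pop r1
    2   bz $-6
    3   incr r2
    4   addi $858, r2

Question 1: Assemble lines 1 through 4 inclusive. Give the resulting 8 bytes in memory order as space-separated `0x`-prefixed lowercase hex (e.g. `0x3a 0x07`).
L1: pop op=0x0:4|rd=1:2|pad=0:10 ⇒ 0x0400 ⇒ little 00 04
L2: bz op=0xb:4|imm=-6:12 ⇒ 0xbffa ⇒ little fa bf
L3: incr op=0x3:4|rd=2:2|pad=0:10 ⇒ 0x3800 ⇒ little 00 38
L4: addi op=0x7:4|rd=2:2|imm=858:10 ⇒ 0x7b5a ⇒ little 5a 7b

0x00 0x04 0xfa 0xbf 0x00 0x38 0x5a 0x7b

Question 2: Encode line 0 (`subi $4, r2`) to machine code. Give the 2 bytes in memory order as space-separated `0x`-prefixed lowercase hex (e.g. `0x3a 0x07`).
line 0 (subi): pack op=0x9:4|rd=2:2|imm=4:10 = 0x9804; little→ 04 98

0x04 0x98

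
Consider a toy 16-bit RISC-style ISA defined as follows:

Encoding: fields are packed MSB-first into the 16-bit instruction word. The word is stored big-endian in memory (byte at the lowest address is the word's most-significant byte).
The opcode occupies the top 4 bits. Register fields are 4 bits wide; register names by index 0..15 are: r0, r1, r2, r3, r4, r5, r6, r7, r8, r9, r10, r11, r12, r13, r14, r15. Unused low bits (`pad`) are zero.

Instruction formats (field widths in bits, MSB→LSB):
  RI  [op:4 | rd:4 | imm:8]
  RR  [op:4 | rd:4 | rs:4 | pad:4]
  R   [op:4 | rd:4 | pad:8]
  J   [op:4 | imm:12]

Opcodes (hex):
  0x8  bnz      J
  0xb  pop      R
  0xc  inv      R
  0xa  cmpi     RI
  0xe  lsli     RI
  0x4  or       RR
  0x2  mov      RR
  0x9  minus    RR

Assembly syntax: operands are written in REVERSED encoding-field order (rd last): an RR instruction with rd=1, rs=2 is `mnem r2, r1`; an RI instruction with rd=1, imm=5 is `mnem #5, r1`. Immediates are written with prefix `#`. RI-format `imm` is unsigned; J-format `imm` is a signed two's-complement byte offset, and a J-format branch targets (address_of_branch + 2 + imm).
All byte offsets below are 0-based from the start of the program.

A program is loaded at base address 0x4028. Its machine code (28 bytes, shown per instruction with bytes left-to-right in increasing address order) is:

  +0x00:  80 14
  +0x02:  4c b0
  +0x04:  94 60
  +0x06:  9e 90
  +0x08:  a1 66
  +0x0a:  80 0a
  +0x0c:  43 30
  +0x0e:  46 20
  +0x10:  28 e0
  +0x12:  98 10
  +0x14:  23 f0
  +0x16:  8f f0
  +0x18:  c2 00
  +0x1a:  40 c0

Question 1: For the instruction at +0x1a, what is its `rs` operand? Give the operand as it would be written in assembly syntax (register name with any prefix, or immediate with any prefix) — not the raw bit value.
r12

+0x1a: 40 c0 ⇒ word 0x40c0 (big)
  opcode bits[15:12]=0x4: or/RR
  rd: (w>>8)&0xf=0x0 → r0
  rs: (w>>4)&0xf=0xc → r12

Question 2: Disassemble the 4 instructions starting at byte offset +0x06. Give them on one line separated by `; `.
minus r9, r14; cmpi #102, r1; bnz #10; or r3, r3

off 0x06: read 9e 90 as big → 0x9e90
  op=0x9e90>>12=0x9 ⇒ minus (RR)
  rd: (w>>8)&0xf=0xe → r14
  rs: (w>>4)&0xf=0x9 → r9
off 0x08: read a1 66 as big → 0xa166
  op=0xa166>>12=0xa ⇒ cmpi (RI)
  rd: (w>>8)&0xf=0x1 → r1
  imm: (w>>0)&0xff=0x66 → #102
off 0x0a: read 80 0a as big → 0x800a
  op=0x800a>>12=0x8 ⇒ bnz (J)
  imm: (w>>0)&0xfff=0xa → #10
off 0x0c: read 43 30 as big → 0x4330
  op=0x4330>>12=0x4 ⇒ or (RR)
  rd: (w>>8)&0xf=0x3 → r3
  rs: (w>>4)&0xf=0x3 → r3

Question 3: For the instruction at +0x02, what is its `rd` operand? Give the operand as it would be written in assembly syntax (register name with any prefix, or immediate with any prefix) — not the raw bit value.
r12

@+02  big-endian(4c b0) = 0x4cb0
  opcode bits[15:12]=0x4: or/RR
  rd@[11:8]=0xc ⇒ r12
  rs@[7:4]=0xb ⇒ r11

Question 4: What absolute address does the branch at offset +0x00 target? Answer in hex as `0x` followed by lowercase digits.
off 0x00: read 80 14 as big → 0x8014
  op=0x8014>>12=0x8 ⇒ bnz (J)
  [11:0] imm=20 = #20
  target = base 0x4028 + off 0x00 + 2 + imm 20 = 0x403e

0x403e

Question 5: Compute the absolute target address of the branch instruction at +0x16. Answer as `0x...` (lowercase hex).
0x4030

off 0x16: read 8f f0 as big → 0x8ff0
  top 4b → 0x8 → bnz [J]
  [11:0] imm=4080 (s12→-16) = #-16
  target = base 0x4028 + off 0x16 + 2 + imm -16 = 0x4030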